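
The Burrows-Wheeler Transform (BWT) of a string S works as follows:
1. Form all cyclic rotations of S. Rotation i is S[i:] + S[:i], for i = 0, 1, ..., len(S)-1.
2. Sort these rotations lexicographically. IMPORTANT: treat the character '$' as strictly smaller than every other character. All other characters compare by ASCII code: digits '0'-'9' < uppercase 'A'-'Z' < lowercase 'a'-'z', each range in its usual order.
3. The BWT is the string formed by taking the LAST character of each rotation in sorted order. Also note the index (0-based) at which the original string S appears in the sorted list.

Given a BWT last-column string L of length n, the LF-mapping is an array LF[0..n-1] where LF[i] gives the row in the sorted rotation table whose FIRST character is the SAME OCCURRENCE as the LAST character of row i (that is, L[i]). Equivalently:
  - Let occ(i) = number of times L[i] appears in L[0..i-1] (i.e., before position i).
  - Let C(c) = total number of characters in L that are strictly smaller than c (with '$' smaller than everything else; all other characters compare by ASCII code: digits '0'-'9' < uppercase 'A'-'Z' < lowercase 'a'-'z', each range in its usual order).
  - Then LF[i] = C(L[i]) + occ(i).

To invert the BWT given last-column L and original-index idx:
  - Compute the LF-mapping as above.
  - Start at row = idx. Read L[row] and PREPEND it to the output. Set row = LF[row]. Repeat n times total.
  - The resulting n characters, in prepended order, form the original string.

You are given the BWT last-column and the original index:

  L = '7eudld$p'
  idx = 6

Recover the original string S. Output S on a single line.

LF mapping: 1 4 7 2 5 3 0 6
Walk LF starting at row 6, prepending L[row]:
  step 1: row=6, L[6]='$', prepend. Next row=LF[6]=0
  step 2: row=0, L[0]='7', prepend. Next row=LF[0]=1
  step 3: row=1, L[1]='e', prepend. Next row=LF[1]=4
  step 4: row=4, L[4]='l', prepend. Next row=LF[4]=5
  step 5: row=5, L[5]='d', prepend. Next row=LF[5]=3
  step 6: row=3, L[3]='d', prepend. Next row=LF[3]=2
  step 7: row=2, L[2]='u', prepend. Next row=LF[2]=7
  step 8: row=7, L[7]='p', prepend. Next row=LF[7]=6
Reversed output: puddle7$

Answer: puddle7$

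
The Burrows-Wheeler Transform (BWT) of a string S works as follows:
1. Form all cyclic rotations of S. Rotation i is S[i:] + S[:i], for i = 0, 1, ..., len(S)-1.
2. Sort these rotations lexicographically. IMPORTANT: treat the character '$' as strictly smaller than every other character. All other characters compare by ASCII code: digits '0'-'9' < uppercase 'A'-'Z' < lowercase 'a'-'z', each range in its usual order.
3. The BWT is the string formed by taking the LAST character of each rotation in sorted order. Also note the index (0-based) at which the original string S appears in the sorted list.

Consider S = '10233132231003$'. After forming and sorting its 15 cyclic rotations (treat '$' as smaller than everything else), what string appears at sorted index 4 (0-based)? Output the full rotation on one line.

All 15 rotations (rotation i = S[i:]+S[:i]):
  rot[0] = 10233132231003$
  rot[1] = 0233132231003$1
  rot[2] = 233132231003$10
  rot[3] = 33132231003$102
  rot[4] = 3132231003$1023
  rot[5] = 132231003$10233
  rot[6] = 32231003$102331
  rot[7] = 2231003$1023313
  rot[8] = 231003$10233132
  rot[9] = 31003$102331322
  rot[10] = 1003$1023313223
  rot[11] = 003$10233132231
  rot[12] = 03$102331322310
  rot[13] = 3$1023313223100
  rot[14] = $10233132231003
Sorted (with $ < everything):
  sorted[0] = $10233132231003
  sorted[1] = 003$10233132231
  sorted[2] = 0233132231003$1
  sorted[3] = 03$102331322310
  sorted[4] = 1003$1023313223
  sorted[5] = 10233132231003$
  sorted[6] = 132231003$10233
  sorted[7] = 2231003$1023313
  sorted[8] = 231003$10233132
  sorted[9] = 233132231003$10
  sorted[10] = 3$1023313223100
  sorted[11] = 31003$102331322
  sorted[12] = 3132231003$1023
  sorted[13] = 32231003$102331
  sorted[14] = 33132231003$102
sorted[4] = 1003$1023313223

Answer: 1003$1023313223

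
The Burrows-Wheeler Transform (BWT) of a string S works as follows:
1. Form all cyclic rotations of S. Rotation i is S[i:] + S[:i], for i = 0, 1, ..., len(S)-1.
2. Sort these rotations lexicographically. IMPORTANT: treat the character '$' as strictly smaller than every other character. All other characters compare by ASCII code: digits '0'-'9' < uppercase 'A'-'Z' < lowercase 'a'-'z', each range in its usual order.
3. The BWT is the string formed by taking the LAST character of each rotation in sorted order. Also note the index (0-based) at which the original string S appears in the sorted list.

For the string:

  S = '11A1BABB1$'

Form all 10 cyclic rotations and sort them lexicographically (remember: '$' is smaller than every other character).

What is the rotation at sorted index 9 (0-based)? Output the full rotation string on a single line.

All 10 rotations (rotation i = S[i:]+S[:i]):
  rot[0] = 11A1BABB1$
  rot[1] = 1A1BABB1$1
  rot[2] = A1BABB1$11
  rot[3] = 1BABB1$11A
  rot[4] = BABB1$11A1
  rot[5] = ABB1$11A1B
  rot[6] = BB1$11A1BA
  rot[7] = B1$11A1BAB
  rot[8] = 1$11A1BABB
  rot[9] = $11A1BABB1
Sorted (with $ < everything):
  sorted[0] = $11A1BABB1
  sorted[1] = 1$11A1BABB
  sorted[2] = 11A1BABB1$
  sorted[3] = 1A1BABB1$1
  sorted[4] = 1BABB1$11A
  sorted[5] = A1BABB1$11
  sorted[6] = ABB1$11A1B
  sorted[7] = B1$11A1BAB
  sorted[8] = BABB1$11A1
  sorted[9] = BB1$11A1BA
sorted[9] = BB1$11A1BA

Answer: BB1$11A1BA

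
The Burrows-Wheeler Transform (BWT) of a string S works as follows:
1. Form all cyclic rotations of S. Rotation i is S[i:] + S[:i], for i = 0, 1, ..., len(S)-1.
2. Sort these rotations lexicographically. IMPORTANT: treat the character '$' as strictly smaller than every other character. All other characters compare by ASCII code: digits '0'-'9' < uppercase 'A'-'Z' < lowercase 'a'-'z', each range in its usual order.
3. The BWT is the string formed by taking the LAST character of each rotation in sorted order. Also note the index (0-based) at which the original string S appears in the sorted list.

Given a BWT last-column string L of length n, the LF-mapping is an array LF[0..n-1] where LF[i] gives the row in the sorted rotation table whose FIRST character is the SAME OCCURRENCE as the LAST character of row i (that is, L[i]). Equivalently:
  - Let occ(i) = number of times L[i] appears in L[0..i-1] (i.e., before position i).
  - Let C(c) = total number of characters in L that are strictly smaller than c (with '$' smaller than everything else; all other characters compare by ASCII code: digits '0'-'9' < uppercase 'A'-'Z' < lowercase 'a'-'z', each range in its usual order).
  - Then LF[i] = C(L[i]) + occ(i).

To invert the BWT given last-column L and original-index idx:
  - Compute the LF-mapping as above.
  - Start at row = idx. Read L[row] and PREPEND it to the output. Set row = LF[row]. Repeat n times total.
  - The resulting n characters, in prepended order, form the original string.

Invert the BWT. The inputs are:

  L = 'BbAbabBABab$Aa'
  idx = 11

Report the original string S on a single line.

Answer: bAbBBaabbAAaB$

Derivation:
LF mapping: 4 10 1 11 7 12 5 2 6 8 13 0 3 9
Walk LF starting at row 11, prepending L[row]:
  step 1: row=11, L[11]='$', prepend. Next row=LF[11]=0
  step 2: row=0, L[0]='B', prepend. Next row=LF[0]=4
  step 3: row=4, L[4]='a', prepend. Next row=LF[4]=7
  step 4: row=7, L[7]='A', prepend. Next row=LF[7]=2
  step 5: row=2, L[2]='A', prepend. Next row=LF[2]=1
  step 6: row=1, L[1]='b', prepend. Next row=LF[1]=10
  step 7: row=10, L[10]='b', prepend. Next row=LF[10]=13
  step 8: row=13, L[13]='a', prepend. Next row=LF[13]=9
  step 9: row=9, L[9]='a', prepend. Next row=LF[9]=8
  step 10: row=8, L[8]='B', prepend. Next row=LF[8]=6
  step 11: row=6, L[6]='B', prepend. Next row=LF[6]=5
  step 12: row=5, L[5]='b', prepend. Next row=LF[5]=12
  step 13: row=12, L[12]='A', prepend. Next row=LF[12]=3
  step 14: row=3, L[3]='b', prepend. Next row=LF[3]=11
Reversed output: bAbBBaabbAAaB$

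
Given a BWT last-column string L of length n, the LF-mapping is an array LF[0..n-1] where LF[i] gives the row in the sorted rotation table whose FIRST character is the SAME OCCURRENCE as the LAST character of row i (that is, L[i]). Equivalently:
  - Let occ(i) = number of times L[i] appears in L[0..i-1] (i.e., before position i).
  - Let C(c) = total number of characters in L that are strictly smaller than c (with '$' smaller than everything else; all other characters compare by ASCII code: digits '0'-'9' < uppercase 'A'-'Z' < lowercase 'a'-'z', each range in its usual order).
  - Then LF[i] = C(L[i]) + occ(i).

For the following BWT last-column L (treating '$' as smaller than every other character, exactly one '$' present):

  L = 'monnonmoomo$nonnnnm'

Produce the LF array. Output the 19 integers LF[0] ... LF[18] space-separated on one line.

Answer: 1 13 5 6 14 7 2 15 16 3 17 0 8 18 9 10 11 12 4

Derivation:
Char counts: '$':1, 'm':4, 'n':8, 'o':6
C (first-col start): C('$')=0, C('m')=1, C('n')=5, C('o')=13
L[0]='m': occ=0, LF[0]=C('m')+0=1+0=1
L[1]='o': occ=0, LF[1]=C('o')+0=13+0=13
L[2]='n': occ=0, LF[2]=C('n')+0=5+0=5
L[3]='n': occ=1, LF[3]=C('n')+1=5+1=6
L[4]='o': occ=1, LF[4]=C('o')+1=13+1=14
L[5]='n': occ=2, LF[5]=C('n')+2=5+2=7
L[6]='m': occ=1, LF[6]=C('m')+1=1+1=2
L[7]='o': occ=2, LF[7]=C('o')+2=13+2=15
L[8]='o': occ=3, LF[8]=C('o')+3=13+3=16
L[9]='m': occ=2, LF[9]=C('m')+2=1+2=3
L[10]='o': occ=4, LF[10]=C('o')+4=13+4=17
L[11]='$': occ=0, LF[11]=C('$')+0=0+0=0
L[12]='n': occ=3, LF[12]=C('n')+3=5+3=8
L[13]='o': occ=5, LF[13]=C('o')+5=13+5=18
L[14]='n': occ=4, LF[14]=C('n')+4=5+4=9
L[15]='n': occ=5, LF[15]=C('n')+5=5+5=10
L[16]='n': occ=6, LF[16]=C('n')+6=5+6=11
L[17]='n': occ=7, LF[17]=C('n')+7=5+7=12
L[18]='m': occ=3, LF[18]=C('m')+3=1+3=4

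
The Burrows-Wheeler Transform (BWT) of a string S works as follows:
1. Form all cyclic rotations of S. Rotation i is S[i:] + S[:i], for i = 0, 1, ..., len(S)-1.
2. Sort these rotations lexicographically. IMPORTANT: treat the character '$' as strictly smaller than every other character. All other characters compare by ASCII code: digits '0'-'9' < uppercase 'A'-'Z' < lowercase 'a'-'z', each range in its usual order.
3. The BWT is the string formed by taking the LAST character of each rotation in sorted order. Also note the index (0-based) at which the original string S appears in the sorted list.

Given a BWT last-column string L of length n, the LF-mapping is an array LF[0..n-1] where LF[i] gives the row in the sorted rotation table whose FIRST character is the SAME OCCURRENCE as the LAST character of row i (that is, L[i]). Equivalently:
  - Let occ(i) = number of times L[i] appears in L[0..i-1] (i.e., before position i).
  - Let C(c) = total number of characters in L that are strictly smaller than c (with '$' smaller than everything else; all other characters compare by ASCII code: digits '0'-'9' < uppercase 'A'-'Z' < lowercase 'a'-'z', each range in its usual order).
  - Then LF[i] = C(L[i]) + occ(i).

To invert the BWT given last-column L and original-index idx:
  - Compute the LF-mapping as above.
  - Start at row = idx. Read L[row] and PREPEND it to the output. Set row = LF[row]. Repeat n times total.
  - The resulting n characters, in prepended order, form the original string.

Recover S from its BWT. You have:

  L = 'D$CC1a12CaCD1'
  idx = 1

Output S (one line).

LF mapping: 9 0 5 6 1 11 2 4 7 12 8 10 3
Walk LF starting at row 1, prepending L[row]:
  step 1: row=1, L[1]='$', prepend. Next row=LF[1]=0
  step 2: row=0, L[0]='D', prepend. Next row=LF[0]=9
  step 3: row=9, L[9]='a', prepend. Next row=LF[9]=12
  step 4: row=12, L[12]='1', prepend. Next row=LF[12]=3
  step 5: row=3, L[3]='C', prepend. Next row=LF[3]=6
  step 6: row=6, L[6]='1', prepend. Next row=LF[6]=2
  step 7: row=2, L[2]='C', prepend. Next row=LF[2]=5
  step 8: row=5, L[5]='a', prepend. Next row=LF[5]=11
  step 9: row=11, L[11]='D', prepend. Next row=LF[11]=10
  step 10: row=10, L[10]='C', prepend. Next row=LF[10]=8
  step 11: row=8, L[8]='C', prepend. Next row=LF[8]=7
  step 12: row=7, L[7]='2', prepend. Next row=LF[7]=4
  step 13: row=4, L[4]='1', prepend. Next row=LF[4]=1
Reversed output: 12CCDaC1C1aD$

Answer: 12CCDaC1C1aD$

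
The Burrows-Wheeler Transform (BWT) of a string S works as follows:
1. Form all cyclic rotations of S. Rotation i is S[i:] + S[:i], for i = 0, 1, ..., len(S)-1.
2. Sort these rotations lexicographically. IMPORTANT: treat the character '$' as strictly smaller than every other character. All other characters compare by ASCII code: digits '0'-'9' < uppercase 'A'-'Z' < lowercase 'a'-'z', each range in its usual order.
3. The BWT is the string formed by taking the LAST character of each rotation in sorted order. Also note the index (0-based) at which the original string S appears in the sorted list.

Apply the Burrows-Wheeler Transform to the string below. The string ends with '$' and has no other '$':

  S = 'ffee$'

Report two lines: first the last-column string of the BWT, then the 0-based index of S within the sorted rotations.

All 5 rotations (rotation i = S[i:]+S[:i]):
  rot[0] = ffee$
  rot[1] = fee$f
  rot[2] = ee$ff
  rot[3] = e$ffe
  rot[4] = $ffee
Sorted (with $ < everything):
  sorted[0] = $ffee  (last char: 'e')
  sorted[1] = e$ffe  (last char: 'e')
  sorted[2] = ee$ff  (last char: 'f')
  sorted[3] = fee$f  (last char: 'f')
  sorted[4] = ffee$  (last char: '$')
Last column: eeff$
Original string S is at sorted index 4

Answer: eeff$
4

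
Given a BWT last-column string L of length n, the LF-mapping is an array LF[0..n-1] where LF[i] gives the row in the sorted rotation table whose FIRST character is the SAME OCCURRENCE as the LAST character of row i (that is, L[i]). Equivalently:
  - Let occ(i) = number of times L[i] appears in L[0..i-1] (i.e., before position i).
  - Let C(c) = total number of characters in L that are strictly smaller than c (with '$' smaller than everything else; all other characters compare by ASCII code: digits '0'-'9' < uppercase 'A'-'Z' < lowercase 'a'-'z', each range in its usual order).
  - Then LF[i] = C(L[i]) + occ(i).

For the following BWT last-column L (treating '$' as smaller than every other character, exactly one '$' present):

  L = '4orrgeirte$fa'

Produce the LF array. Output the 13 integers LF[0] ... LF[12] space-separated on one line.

Answer: 1 8 9 10 6 3 7 11 12 4 0 5 2

Derivation:
Char counts: '$':1, '4':1, 'a':1, 'e':2, 'f':1, 'g':1, 'i':1, 'o':1, 'r':3, 't':1
C (first-col start): C('$')=0, C('4')=1, C('a')=2, C('e')=3, C('f')=5, C('g')=6, C('i')=7, C('o')=8, C('r')=9, C('t')=12
L[0]='4': occ=0, LF[0]=C('4')+0=1+0=1
L[1]='o': occ=0, LF[1]=C('o')+0=8+0=8
L[2]='r': occ=0, LF[2]=C('r')+0=9+0=9
L[3]='r': occ=1, LF[3]=C('r')+1=9+1=10
L[4]='g': occ=0, LF[4]=C('g')+0=6+0=6
L[5]='e': occ=0, LF[5]=C('e')+0=3+0=3
L[6]='i': occ=0, LF[6]=C('i')+0=7+0=7
L[7]='r': occ=2, LF[7]=C('r')+2=9+2=11
L[8]='t': occ=0, LF[8]=C('t')+0=12+0=12
L[9]='e': occ=1, LF[9]=C('e')+1=3+1=4
L[10]='$': occ=0, LF[10]=C('$')+0=0+0=0
L[11]='f': occ=0, LF[11]=C('f')+0=5+0=5
L[12]='a': occ=0, LF[12]=C('a')+0=2+0=2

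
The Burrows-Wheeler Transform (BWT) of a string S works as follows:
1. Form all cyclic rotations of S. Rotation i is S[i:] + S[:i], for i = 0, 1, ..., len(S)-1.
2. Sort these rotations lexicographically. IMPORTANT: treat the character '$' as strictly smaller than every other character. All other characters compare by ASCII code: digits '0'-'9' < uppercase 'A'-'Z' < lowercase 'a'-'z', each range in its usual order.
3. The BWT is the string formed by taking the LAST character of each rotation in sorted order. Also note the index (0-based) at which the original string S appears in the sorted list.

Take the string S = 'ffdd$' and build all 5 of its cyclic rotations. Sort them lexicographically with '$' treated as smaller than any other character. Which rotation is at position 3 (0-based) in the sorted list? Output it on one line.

Answer: fdd$f

Derivation:
All 5 rotations (rotation i = S[i:]+S[:i]):
  rot[0] = ffdd$
  rot[1] = fdd$f
  rot[2] = dd$ff
  rot[3] = d$ffd
  rot[4] = $ffdd
Sorted (with $ < everything):
  sorted[0] = $ffdd
  sorted[1] = d$ffd
  sorted[2] = dd$ff
  sorted[3] = fdd$f
  sorted[4] = ffdd$
sorted[3] = fdd$f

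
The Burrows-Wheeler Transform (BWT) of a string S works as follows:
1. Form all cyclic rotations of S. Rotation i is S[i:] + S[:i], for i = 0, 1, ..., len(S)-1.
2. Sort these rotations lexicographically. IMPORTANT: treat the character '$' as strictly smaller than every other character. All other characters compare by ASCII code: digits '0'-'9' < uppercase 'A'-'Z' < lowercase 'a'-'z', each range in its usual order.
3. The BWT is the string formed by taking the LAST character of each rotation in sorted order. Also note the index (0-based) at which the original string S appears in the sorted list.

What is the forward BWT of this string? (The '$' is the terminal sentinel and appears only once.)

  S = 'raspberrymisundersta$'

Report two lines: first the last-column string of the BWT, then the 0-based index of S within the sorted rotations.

All 21 rotations (rotation i = S[i:]+S[:i]):
  rot[0] = raspberrymisundersta$
  rot[1] = aspberrymisundersta$r
  rot[2] = spberrymisundersta$ra
  rot[3] = pberrymisundersta$ras
  rot[4] = berrymisundersta$rasp
  rot[5] = errymisundersta$raspb
  rot[6] = rrymisundersta$raspbe
  rot[7] = rymisundersta$raspber
  rot[8] = ymisundersta$raspberr
  rot[9] = misundersta$raspberry
  rot[10] = isundersta$raspberrym
  rot[11] = sundersta$raspberrymi
  rot[12] = understa$raspberrymis
  rot[13] = ndersta$raspberrymisu
  rot[14] = dersta$raspberrymisun
  rot[15] = ersta$raspberrymisund
  rot[16] = rsta$raspberrymisunde
  rot[17] = sta$raspberrymisunder
  rot[18] = ta$raspberrymisunders
  rot[19] = a$raspberrymisunderst
  rot[20] = $raspberrymisundersta
Sorted (with $ < everything):
  sorted[0] = $raspberrymisundersta  (last char: 'a')
  sorted[1] = a$raspberrymisunderst  (last char: 't')
  sorted[2] = aspberrymisundersta$r  (last char: 'r')
  sorted[3] = berrymisundersta$rasp  (last char: 'p')
  sorted[4] = dersta$raspberrymisun  (last char: 'n')
  sorted[5] = errymisundersta$raspb  (last char: 'b')
  sorted[6] = ersta$raspberrymisund  (last char: 'd')
  sorted[7] = isundersta$raspberrym  (last char: 'm')
  sorted[8] = misundersta$raspberry  (last char: 'y')
  sorted[9] = ndersta$raspberrymisu  (last char: 'u')
  sorted[10] = pberrymisundersta$ras  (last char: 's')
  sorted[11] = raspberrymisundersta$  (last char: '$')
  sorted[12] = rrymisundersta$raspbe  (last char: 'e')
  sorted[13] = rsta$raspberrymisunde  (last char: 'e')
  sorted[14] = rymisundersta$raspber  (last char: 'r')
  sorted[15] = spberrymisundersta$ra  (last char: 'a')
  sorted[16] = sta$raspberrymisunder  (last char: 'r')
  sorted[17] = sundersta$raspberrymi  (last char: 'i')
  sorted[18] = ta$raspberrymisunders  (last char: 's')
  sorted[19] = understa$raspberrymis  (last char: 's')
  sorted[20] = ymisundersta$raspberr  (last char: 'r')
Last column: atrpnbdmyus$eerarissr
Original string S is at sorted index 11

Answer: atrpnbdmyus$eerarissr
11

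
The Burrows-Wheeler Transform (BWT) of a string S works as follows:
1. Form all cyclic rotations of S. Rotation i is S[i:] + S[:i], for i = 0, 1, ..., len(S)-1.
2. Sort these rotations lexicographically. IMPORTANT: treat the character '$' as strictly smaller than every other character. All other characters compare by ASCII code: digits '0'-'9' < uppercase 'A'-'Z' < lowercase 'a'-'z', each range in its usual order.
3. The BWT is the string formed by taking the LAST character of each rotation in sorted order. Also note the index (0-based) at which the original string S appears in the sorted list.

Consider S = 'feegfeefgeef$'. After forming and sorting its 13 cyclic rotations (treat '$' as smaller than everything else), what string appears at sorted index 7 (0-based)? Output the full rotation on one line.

All 13 rotations (rotation i = S[i:]+S[:i]):
  rot[0] = feegfeefgeef$
  rot[1] = eegfeefgeef$f
  rot[2] = egfeefgeef$fe
  rot[3] = gfeefgeef$fee
  rot[4] = feefgeef$feeg
  rot[5] = eefgeef$feegf
  rot[6] = efgeef$feegfe
  rot[7] = fgeef$feegfee
  rot[8] = geef$feegfeef
  rot[9] = eef$feegfeefg
  rot[10] = ef$feegfeefge
  rot[11] = f$feegfeefgee
  rot[12] = $feegfeefgeef
Sorted (with $ < everything):
  sorted[0] = $feegfeefgeef
  sorted[1] = eef$feegfeefg
  sorted[2] = eefgeef$feegf
  sorted[3] = eegfeefgeef$f
  sorted[4] = ef$feegfeefge
  sorted[5] = efgeef$feegfe
  sorted[6] = egfeefgeef$fe
  sorted[7] = f$feegfeefgee
  sorted[8] = feefgeef$feeg
  sorted[9] = feegfeefgeef$
  sorted[10] = fgeef$feegfee
  sorted[11] = geef$feegfeef
  sorted[12] = gfeefgeef$fee
sorted[7] = f$feegfeefgee

Answer: f$feegfeefgee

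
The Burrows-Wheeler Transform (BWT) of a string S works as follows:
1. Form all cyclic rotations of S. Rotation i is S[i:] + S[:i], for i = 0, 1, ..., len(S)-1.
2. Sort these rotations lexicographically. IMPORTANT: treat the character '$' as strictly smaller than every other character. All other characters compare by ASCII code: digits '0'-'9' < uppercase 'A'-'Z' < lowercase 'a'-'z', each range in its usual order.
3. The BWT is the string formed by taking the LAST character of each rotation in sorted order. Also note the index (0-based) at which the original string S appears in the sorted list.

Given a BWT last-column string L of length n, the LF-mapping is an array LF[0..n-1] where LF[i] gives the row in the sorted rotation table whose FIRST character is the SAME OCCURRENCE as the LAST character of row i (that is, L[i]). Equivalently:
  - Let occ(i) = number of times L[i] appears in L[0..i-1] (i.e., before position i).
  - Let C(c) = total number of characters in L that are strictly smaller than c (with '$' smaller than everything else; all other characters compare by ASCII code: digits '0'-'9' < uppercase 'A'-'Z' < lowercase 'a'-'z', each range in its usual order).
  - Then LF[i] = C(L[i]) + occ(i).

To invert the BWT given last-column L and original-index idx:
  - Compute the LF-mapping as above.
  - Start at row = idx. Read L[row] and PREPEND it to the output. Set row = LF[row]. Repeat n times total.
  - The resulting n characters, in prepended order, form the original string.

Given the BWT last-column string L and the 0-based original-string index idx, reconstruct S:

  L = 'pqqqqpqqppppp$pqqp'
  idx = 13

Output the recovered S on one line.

LF mapping: 1 10 11 12 13 2 14 15 3 4 5 6 7 0 8 16 17 9
Walk LF starting at row 13, prepending L[row]:
  step 1: row=13, L[13]='$', prepend. Next row=LF[13]=0
  step 2: row=0, L[0]='p', prepend. Next row=LF[0]=1
  step 3: row=1, L[1]='q', prepend. Next row=LF[1]=10
  step 4: row=10, L[10]='p', prepend. Next row=LF[10]=5
  step 5: row=5, L[5]='p', prepend. Next row=LF[5]=2
  step 6: row=2, L[2]='q', prepend. Next row=LF[2]=11
  step 7: row=11, L[11]='p', prepend. Next row=LF[11]=6
  step 8: row=6, L[6]='q', prepend. Next row=LF[6]=14
  step 9: row=14, L[14]='p', prepend. Next row=LF[14]=8
  step 10: row=8, L[8]='p', prepend. Next row=LF[8]=3
  step 11: row=3, L[3]='q', prepend. Next row=LF[3]=12
  step 12: row=12, L[12]='p', prepend. Next row=LF[12]=7
  step 13: row=7, L[7]='q', prepend. Next row=LF[7]=15
  step 14: row=15, L[15]='q', prepend. Next row=LF[15]=16
  step 15: row=16, L[16]='q', prepend. Next row=LF[16]=17
  step 16: row=17, L[17]='p', prepend. Next row=LF[17]=9
  step 17: row=9, L[9]='p', prepend. Next row=LF[9]=4
  step 18: row=4, L[4]='q', prepend. Next row=LF[4]=13
Reversed output: qppqqqpqppqpqppqp$

Answer: qppqqqpqppqpqppqp$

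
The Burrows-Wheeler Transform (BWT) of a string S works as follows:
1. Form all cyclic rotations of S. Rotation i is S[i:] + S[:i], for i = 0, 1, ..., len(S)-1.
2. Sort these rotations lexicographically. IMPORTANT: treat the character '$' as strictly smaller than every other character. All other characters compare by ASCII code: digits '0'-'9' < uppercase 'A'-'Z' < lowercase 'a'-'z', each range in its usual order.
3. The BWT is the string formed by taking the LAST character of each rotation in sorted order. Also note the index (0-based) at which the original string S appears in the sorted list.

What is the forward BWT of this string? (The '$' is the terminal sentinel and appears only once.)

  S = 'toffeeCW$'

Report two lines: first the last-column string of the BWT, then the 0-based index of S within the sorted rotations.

Answer: WeCeffot$
8

Derivation:
All 9 rotations (rotation i = S[i:]+S[:i]):
  rot[0] = toffeeCW$
  rot[1] = offeeCW$t
  rot[2] = ffeeCW$to
  rot[3] = feeCW$tof
  rot[4] = eeCW$toff
  rot[5] = eCW$toffe
  rot[6] = CW$toffee
  rot[7] = W$toffeeC
  rot[8] = $toffeeCW
Sorted (with $ < everything):
  sorted[0] = $toffeeCW  (last char: 'W')
  sorted[1] = CW$toffee  (last char: 'e')
  sorted[2] = W$toffeeC  (last char: 'C')
  sorted[3] = eCW$toffe  (last char: 'e')
  sorted[4] = eeCW$toff  (last char: 'f')
  sorted[5] = feeCW$tof  (last char: 'f')
  sorted[6] = ffeeCW$to  (last char: 'o')
  sorted[7] = offeeCW$t  (last char: 't')
  sorted[8] = toffeeCW$  (last char: '$')
Last column: WeCeffot$
Original string S is at sorted index 8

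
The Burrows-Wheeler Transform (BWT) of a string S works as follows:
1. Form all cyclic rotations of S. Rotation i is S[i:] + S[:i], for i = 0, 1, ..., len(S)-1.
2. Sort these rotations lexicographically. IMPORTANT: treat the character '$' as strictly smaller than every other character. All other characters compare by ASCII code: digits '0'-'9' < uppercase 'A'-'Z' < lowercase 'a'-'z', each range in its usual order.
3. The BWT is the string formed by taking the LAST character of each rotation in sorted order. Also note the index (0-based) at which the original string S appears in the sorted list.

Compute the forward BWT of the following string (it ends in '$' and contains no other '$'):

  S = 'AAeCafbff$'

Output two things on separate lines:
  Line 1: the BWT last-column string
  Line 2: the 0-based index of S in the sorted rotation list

Answer: f$AeCfAfab
1

Derivation:
All 10 rotations (rotation i = S[i:]+S[:i]):
  rot[0] = AAeCafbff$
  rot[1] = AeCafbff$A
  rot[2] = eCafbff$AA
  rot[3] = Cafbff$AAe
  rot[4] = afbff$AAeC
  rot[5] = fbff$AAeCa
  rot[6] = bff$AAeCaf
  rot[7] = ff$AAeCafb
  rot[8] = f$AAeCafbf
  rot[9] = $AAeCafbff
Sorted (with $ < everything):
  sorted[0] = $AAeCafbff  (last char: 'f')
  sorted[1] = AAeCafbff$  (last char: '$')
  sorted[2] = AeCafbff$A  (last char: 'A')
  sorted[3] = Cafbff$AAe  (last char: 'e')
  sorted[4] = afbff$AAeC  (last char: 'C')
  sorted[5] = bff$AAeCaf  (last char: 'f')
  sorted[6] = eCafbff$AA  (last char: 'A')
  sorted[7] = f$AAeCafbf  (last char: 'f')
  sorted[8] = fbff$AAeCa  (last char: 'a')
  sorted[9] = ff$AAeCafb  (last char: 'b')
Last column: f$AeCfAfab
Original string S is at sorted index 1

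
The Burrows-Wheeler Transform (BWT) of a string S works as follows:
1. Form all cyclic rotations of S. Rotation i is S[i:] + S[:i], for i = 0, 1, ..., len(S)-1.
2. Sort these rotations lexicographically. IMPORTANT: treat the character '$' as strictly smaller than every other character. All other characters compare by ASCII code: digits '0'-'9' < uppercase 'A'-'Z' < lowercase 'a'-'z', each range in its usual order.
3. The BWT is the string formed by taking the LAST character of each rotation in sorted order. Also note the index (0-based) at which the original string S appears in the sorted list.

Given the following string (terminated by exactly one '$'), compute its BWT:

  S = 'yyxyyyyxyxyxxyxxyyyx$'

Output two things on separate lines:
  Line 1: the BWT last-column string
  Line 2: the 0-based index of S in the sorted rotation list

Answer: xyyyyxyxyyxxxyyyy$xyx
17

Derivation:
All 21 rotations (rotation i = S[i:]+S[:i]):
  rot[0] = yyxyyyyxyxyxxyxxyyyx$
  rot[1] = yxyyyyxyxyxxyxxyyyx$y
  rot[2] = xyyyyxyxyxxyxxyyyx$yy
  rot[3] = yyyyxyxyxxyxxyyyx$yyx
  rot[4] = yyyxyxyxxyxxyyyx$yyxy
  rot[5] = yyxyxyxxyxxyyyx$yyxyy
  rot[6] = yxyxyxxyxxyyyx$yyxyyy
  rot[7] = xyxyxxyxxyyyx$yyxyyyy
  rot[8] = yxyxxyxxyyyx$yyxyyyyx
  rot[9] = xyxxyxxyyyx$yyxyyyyxy
  rot[10] = yxxyxxyyyx$yyxyyyyxyx
  rot[11] = xxyxxyyyx$yyxyyyyxyxy
  rot[12] = xyxxyyyx$yyxyyyyxyxyx
  rot[13] = yxxyyyx$yyxyyyyxyxyxx
  rot[14] = xxyyyx$yyxyyyyxyxyxxy
  rot[15] = xyyyx$yyxyyyyxyxyxxyx
  rot[16] = yyyx$yyxyyyyxyxyxxyxx
  rot[17] = yyx$yyxyyyyxyxyxxyxxy
  rot[18] = yx$yyxyyyyxyxyxxyxxyy
  rot[19] = x$yyxyyyyxyxyxxyxxyyy
  rot[20] = $yyxyyyyxyxyxxyxxyyyx
Sorted (with $ < everything):
  sorted[0] = $yyxyyyyxyxyxxyxxyyyx  (last char: 'x')
  sorted[1] = x$yyxyyyyxyxyxxyxxyyy  (last char: 'y')
  sorted[2] = xxyxxyyyx$yyxyyyyxyxy  (last char: 'y')
  sorted[3] = xxyyyx$yyxyyyyxyxyxxy  (last char: 'y')
  sorted[4] = xyxxyxxyyyx$yyxyyyyxy  (last char: 'y')
  sorted[5] = xyxxyyyx$yyxyyyyxyxyx  (last char: 'x')
  sorted[6] = xyxyxxyxxyyyx$yyxyyyy  (last char: 'y')
  sorted[7] = xyyyx$yyxyyyyxyxyxxyx  (last char: 'x')
  sorted[8] = xyyyyxyxyxxyxxyyyx$yy  (last char: 'y')
  sorted[9] = yx$yyxyyyyxyxyxxyxxyy  (last char: 'y')
  sorted[10] = yxxyxxyyyx$yyxyyyyxyx  (last char: 'x')
  sorted[11] = yxxyyyx$yyxyyyyxyxyxx  (last char: 'x')
  sorted[12] = yxyxxyxxyyyx$yyxyyyyx  (last char: 'x')
  sorted[13] = yxyxyxxyxxyyyx$yyxyyy  (last char: 'y')
  sorted[14] = yxyyyyxyxyxxyxxyyyx$y  (last char: 'y')
  sorted[15] = yyx$yyxyyyyxyxyxxyxxy  (last char: 'y')
  sorted[16] = yyxyxyxxyxxyyyx$yyxyy  (last char: 'y')
  sorted[17] = yyxyyyyxyxyxxyxxyyyx$  (last char: '$')
  sorted[18] = yyyx$yyxyyyyxyxyxxyxx  (last char: 'x')
  sorted[19] = yyyxyxyxxyxxyyyx$yyxy  (last char: 'y')
  sorted[20] = yyyyxyxyxxyxxyyyx$yyx  (last char: 'x')
Last column: xyyyyxyxyyxxxyyyy$xyx
Original string S is at sorted index 17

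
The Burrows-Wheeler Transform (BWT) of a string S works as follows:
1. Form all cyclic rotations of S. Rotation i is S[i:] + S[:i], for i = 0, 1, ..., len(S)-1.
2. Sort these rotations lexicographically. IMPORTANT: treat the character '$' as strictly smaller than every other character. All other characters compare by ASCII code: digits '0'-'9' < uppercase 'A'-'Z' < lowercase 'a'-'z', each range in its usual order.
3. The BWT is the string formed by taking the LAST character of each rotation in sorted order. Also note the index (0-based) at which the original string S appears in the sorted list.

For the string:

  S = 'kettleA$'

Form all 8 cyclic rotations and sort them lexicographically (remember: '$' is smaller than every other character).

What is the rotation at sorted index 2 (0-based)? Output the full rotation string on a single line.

All 8 rotations (rotation i = S[i:]+S[:i]):
  rot[0] = kettleA$
  rot[1] = ettleA$k
  rot[2] = ttleA$ke
  rot[3] = tleA$ket
  rot[4] = leA$kett
  rot[5] = eA$kettl
  rot[6] = A$kettle
  rot[7] = $kettleA
Sorted (with $ < everything):
  sorted[0] = $kettleA
  sorted[1] = A$kettle
  sorted[2] = eA$kettl
  sorted[3] = ettleA$k
  sorted[4] = kettleA$
  sorted[5] = leA$kett
  sorted[6] = tleA$ket
  sorted[7] = ttleA$ke
sorted[2] = eA$kettl

Answer: eA$kettl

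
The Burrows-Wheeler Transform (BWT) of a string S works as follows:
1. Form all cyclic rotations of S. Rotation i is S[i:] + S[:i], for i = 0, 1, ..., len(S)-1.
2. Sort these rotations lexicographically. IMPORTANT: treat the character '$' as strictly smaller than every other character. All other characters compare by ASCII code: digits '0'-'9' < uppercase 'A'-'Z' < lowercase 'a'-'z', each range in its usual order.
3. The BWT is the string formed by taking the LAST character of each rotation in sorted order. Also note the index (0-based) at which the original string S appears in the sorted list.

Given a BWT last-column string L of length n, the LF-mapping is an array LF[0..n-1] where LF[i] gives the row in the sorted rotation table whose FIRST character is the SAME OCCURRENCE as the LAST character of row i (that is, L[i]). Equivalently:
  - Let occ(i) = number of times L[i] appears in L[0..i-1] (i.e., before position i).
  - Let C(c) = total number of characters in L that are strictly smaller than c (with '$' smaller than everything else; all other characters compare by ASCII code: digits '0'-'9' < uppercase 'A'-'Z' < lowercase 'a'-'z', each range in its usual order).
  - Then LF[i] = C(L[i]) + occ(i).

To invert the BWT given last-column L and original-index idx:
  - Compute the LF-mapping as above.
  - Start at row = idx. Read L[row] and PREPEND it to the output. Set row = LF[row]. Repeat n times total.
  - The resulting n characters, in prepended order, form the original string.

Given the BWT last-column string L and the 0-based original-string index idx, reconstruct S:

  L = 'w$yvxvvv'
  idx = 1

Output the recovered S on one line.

LF mapping: 5 0 7 1 6 2 3 4
Walk LF starting at row 1, prepending L[row]:
  step 1: row=1, L[1]='$', prepend. Next row=LF[1]=0
  step 2: row=0, L[0]='w', prepend. Next row=LF[0]=5
  step 3: row=5, L[5]='v', prepend. Next row=LF[5]=2
  step 4: row=2, L[2]='y', prepend. Next row=LF[2]=7
  step 5: row=7, L[7]='v', prepend. Next row=LF[7]=4
  step 6: row=4, L[4]='x', prepend. Next row=LF[4]=6
  step 7: row=6, L[6]='v', prepend. Next row=LF[6]=3
  step 8: row=3, L[3]='v', prepend. Next row=LF[3]=1
Reversed output: vvxvyvw$

Answer: vvxvyvw$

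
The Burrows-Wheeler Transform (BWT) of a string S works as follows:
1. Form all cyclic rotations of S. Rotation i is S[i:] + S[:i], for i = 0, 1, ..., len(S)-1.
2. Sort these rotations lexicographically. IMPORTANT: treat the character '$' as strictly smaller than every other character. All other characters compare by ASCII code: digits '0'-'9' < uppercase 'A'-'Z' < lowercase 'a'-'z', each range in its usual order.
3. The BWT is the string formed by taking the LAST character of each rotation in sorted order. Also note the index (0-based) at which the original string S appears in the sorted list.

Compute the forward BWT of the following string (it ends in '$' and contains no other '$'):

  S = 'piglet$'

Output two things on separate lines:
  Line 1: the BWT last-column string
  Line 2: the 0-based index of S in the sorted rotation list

All 7 rotations (rotation i = S[i:]+S[:i]):
  rot[0] = piglet$
  rot[1] = iglet$p
  rot[2] = glet$pi
  rot[3] = let$pig
  rot[4] = et$pigl
  rot[5] = t$pigle
  rot[6] = $piglet
Sorted (with $ < everything):
  sorted[0] = $piglet  (last char: 't')
  sorted[1] = et$pigl  (last char: 'l')
  sorted[2] = glet$pi  (last char: 'i')
  sorted[3] = iglet$p  (last char: 'p')
  sorted[4] = let$pig  (last char: 'g')
  sorted[5] = piglet$  (last char: '$')
  sorted[6] = t$pigle  (last char: 'e')
Last column: tlipg$e
Original string S is at sorted index 5

Answer: tlipg$e
5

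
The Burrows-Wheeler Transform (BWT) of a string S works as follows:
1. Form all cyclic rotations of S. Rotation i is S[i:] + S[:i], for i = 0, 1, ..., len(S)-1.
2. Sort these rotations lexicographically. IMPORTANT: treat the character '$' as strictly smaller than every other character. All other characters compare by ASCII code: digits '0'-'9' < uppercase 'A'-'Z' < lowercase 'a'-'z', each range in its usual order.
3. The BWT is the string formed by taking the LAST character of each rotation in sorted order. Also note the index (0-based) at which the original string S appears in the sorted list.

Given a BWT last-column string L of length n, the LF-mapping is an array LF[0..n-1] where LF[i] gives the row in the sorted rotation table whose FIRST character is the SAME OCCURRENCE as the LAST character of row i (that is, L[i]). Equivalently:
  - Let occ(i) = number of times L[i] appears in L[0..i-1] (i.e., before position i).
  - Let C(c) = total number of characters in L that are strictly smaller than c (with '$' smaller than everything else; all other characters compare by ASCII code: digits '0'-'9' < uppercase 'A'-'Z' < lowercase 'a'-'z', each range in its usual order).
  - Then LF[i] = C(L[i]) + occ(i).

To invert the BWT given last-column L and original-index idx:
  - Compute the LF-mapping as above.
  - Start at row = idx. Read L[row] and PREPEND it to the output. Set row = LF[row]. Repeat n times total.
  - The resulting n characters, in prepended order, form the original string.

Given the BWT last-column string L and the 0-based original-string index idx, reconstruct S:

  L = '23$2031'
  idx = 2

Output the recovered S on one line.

LF mapping: 3 5 0 4 1 6 2
Walk LF starting at row 2, prepending L[row]:
  step 1: row=2, L[2]='$', prepend. Next row=LF[2]=0
  step 2: row=0, L[0]='2', prepend. Next row=LF[0]=3
  step 3: row=3, L[3]='2', prepend. Next row=LF[3]=4
  step 4: row=4, L[4]='0', prepend. Next row=LF[4]=1
  step 5: row=1, L[1]='3', prepend. Next row=LF[1]=5
  step 6: row=5, L[5]='3', prepend. Next row=LF[5]=6
  step 7: row=6, L[6]='1', prepend. Next row=LF[6]=2
Reversed output: 133022$

Answer: 133022$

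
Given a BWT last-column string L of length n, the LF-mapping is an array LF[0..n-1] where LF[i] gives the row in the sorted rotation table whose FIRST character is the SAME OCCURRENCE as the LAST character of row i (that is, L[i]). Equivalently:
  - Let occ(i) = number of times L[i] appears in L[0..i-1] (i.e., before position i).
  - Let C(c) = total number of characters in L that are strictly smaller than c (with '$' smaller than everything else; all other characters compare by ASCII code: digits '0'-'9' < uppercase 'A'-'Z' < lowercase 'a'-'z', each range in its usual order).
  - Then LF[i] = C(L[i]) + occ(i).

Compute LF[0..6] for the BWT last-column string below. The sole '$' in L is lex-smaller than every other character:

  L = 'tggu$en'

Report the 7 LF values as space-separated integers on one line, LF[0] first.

Char counts: '$':1, 'e':1, 'g':2, 'n':1, 't':1, 'u':1
C (first-col start): C('$')=0, C('e')=1, C('g')=2, C('n')=4, C('t')=5, C('u')=6
L[0]='t': occ=0, LF[0]=C('t')+0=5+0=5
L[1]='g': occ=0, LF[1]=C('g')+0=2+0=2
L[2]='g': occ=1, LF[2]=C('g')+1=2+1=3
L[3]='u': occ=0, LF[3]=C('u')+0=6+0=6
L[4]='$': occ=0, LF[4]=C('$')+0=0+0=0
L[5]='e': occ=0, LF[5]=C('e')+0=1+0=1
L[6]='n': occ=0, LF[6]=C('n')+0=4+0=4

Answer: 5 2 3 6 0 1 4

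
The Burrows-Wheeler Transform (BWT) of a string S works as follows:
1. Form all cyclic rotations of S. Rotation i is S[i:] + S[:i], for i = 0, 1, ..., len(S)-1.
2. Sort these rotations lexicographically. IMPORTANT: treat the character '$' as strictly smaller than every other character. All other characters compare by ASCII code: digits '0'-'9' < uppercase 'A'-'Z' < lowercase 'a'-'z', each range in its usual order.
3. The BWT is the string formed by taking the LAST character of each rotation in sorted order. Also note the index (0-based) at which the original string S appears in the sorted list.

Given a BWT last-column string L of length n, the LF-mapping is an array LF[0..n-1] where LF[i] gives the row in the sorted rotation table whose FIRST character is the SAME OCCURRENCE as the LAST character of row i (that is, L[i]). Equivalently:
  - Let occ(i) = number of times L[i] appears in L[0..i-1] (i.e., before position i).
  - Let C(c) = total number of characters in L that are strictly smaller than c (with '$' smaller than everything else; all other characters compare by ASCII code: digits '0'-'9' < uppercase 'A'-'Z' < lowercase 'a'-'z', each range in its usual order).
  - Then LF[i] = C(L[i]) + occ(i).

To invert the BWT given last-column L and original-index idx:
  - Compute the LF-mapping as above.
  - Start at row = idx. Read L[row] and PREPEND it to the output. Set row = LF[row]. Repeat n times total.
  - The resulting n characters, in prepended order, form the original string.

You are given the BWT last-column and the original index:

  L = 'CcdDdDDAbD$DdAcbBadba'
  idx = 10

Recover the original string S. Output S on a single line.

Answer: adAbcADDDBcbdbDDaddC$

Derivation:
LF mapping: 4 15 17 5 18 6 7 1 12 8 0 9 19 2 16 13 3 10 20 14 11
Walk LF starting at row 10, prepending L[row]:
  step 1: row=10, L[10]='$', prepend. Next row=LF[10]=0
  step 2: row=0, L[0]='C', prepend. Next row=LF[0]=4
  step 3: row=4, L[4]='d', prepend. Next row=LF[4]=18
  step 4: row=18, L[18]='d', prepend. Next row=LF[18]=20
  step 5: row=20, L[20]='a', prepend. Next row=LF[20]=11
  step 6: row=11, L[11]='D', prepend. Next row=LF[11]=9
  step 7: row=9, L[9]='D', prepend. Next row=LF[9]=8
  step 8: row=8, L[8]='b', prepend. Next row=LF[8]=12
  step 9: row=12, L[12]='d', prepend. Next row=LF[12]=19
  step 10: row=19, L[19]='b', prepend. Next row=LF[19]=14
  step 11: row=14, L[14]='c', prepend. Next row=LF[14]=16
  step 12: row=16, L[16]='B', prepend. Next row=LF[16]=3
  step 13: row=3, L[3]='D', prepend. Next row=LF[3]=5
  step 14: row=5, L[5]='D', prepend. Next row=LF[5]=6
  step 15: row=6, L[6]='D', prepend. Next row=LF[6]=7
  step 16: row=7, L[7]='A', prepend. Next row=LF[7]=1
  step 17: row=1, L[1]='c', prepend. Next row=LF[1]=15
  step 18: row=15, L[15]='b', prepend. Next row=LF[15]=13
  step 19: row=13, L[13]='A', prepend. Next row=LF[13]=2
  step 20: row=2, L[2]='d', prepend. Next row=LF[2]=17
  step 21: row=17, L[17]='a', prepend. Next row=LF[17]=10
Reversed output: adAbcADDDBcbdbDDaddC$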